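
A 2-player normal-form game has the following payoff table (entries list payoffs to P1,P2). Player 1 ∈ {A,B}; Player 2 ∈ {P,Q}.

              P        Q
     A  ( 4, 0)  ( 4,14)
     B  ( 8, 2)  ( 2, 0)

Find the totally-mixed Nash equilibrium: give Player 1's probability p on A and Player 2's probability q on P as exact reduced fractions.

(p,q) = (1/8, 1/3)

P1 indiff ⇒ q·4+(1-q)·4 = q·8+(1-q)·2 ⇒ q(-4) = (1-q)(-2) ⇒ q = 1/3
P2 indiff ⇒ p·0+(1-p)·2 = p·14+(1-p)·0 ⇒ p(-14) = (1-p)(-2) ⇒ p = 1/8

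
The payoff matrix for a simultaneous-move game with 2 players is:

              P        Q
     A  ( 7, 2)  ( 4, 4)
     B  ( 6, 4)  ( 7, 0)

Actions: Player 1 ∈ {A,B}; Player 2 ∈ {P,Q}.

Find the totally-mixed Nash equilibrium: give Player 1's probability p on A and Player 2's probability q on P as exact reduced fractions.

P1 indiff ⇒ q·7+(1-q)·4 = q·6+(1-q)·7 ⇒ q(1) = (1-q)(3) ⇒ q = 3/4
P2 indiff ⇒ p·2+(1-p)·4 = p·4+(1-p)·0 ⇒ p(-2) = (1-p)(-4) ⇒ p = 2/3

p=2/3, q=3/4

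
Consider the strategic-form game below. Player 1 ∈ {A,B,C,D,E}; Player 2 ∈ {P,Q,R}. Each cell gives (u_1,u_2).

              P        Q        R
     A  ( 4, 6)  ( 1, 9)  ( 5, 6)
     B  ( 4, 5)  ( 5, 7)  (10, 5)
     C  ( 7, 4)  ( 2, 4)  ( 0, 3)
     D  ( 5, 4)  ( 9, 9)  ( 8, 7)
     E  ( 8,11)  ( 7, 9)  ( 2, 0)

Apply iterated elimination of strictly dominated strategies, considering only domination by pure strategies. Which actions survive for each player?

Survivors P1:{D,E} P2:{P,Q}

P1 drop A (D beats it: P:5>4 Q:9>1 R:8>5)
P1 drop C (E beats it: P:8>7 Q:7>2 R:2>0)
P2 drop R (Q beats it: B:7>5 D:9>7 E:9>0)
P1 drop B (D beats it: P:5>4 Q:9>5)
P1→{D,E} P2→{P,Q}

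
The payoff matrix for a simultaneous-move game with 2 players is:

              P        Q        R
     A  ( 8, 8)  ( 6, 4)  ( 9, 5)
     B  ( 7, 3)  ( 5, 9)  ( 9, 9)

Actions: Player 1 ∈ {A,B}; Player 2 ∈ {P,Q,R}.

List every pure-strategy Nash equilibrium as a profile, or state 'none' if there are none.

NE set: (A,P), (B,R)

(A,P): NE
(A,Q): not NE [P2→P gives 8>4]
(A,R): not NE [P2→P gives 8>5]
(B,P): not NE [P1→A gives 8>7; P2→R gives 9>3]
(B,Q): not NE [P1→A gives 6>5]
(B,R): NE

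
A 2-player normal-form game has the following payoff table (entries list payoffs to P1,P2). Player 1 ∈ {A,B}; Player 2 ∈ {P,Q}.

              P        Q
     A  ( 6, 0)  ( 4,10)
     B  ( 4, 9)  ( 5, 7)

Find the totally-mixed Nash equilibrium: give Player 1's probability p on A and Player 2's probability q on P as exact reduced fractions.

P1 indiff ⇒ q·6+(1-q)·4 = q·4+(1-q)·5 ⇒ q(2) = (1-q)(1) ⇒ q = 1/3
P2 indiff ⇒ p·0+(1-p)·9 = p·10+(1-p)·7 ⇒ p(-10) = (1-p)(-2) ⇒ p = 1/6

p=1/6, q=1/3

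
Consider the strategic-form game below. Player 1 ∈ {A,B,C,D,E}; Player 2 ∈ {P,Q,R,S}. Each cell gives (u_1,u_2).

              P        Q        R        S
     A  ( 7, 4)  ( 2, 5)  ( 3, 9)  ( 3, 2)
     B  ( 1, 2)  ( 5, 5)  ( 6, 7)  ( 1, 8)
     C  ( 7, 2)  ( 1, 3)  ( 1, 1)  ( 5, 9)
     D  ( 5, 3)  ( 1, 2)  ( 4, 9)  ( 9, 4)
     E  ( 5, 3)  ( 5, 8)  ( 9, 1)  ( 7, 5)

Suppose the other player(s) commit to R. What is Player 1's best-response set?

u_1(A vs R) = 3
u_1(B vs R) = 6
u_1(C vs R) = 1
u_1(D vs R) = 4
u_1(E vs R) = 9
max payoff 9 at {E}

BR_1 = {E}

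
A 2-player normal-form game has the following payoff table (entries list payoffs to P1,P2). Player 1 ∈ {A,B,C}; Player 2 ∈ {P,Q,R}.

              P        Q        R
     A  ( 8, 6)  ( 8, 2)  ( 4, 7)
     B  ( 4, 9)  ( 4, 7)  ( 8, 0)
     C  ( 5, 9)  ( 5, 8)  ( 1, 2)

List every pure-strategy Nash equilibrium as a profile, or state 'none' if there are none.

No pure NE.

(A,P): not NE [P2→R gives 7>6]
(A,Q): not NE [P2→R gives 7>2]
(A,R): not NE [P1→B gives 8>4]
(B,P): not NE [P1→A gives 8>4]
(B,Q): not NE [P1→A gives 8>4; P2→P gives 9>7]
(B,R): not NE [P2→P gives 9>0]
(C,P): not NE [P1→A gives 8>5]
(C,Q): not NE [P1→A gives 8>5; P2→P gives 9>8]
(C,R): not NE [P1→B gives 8>1; P2→P gives 9>2]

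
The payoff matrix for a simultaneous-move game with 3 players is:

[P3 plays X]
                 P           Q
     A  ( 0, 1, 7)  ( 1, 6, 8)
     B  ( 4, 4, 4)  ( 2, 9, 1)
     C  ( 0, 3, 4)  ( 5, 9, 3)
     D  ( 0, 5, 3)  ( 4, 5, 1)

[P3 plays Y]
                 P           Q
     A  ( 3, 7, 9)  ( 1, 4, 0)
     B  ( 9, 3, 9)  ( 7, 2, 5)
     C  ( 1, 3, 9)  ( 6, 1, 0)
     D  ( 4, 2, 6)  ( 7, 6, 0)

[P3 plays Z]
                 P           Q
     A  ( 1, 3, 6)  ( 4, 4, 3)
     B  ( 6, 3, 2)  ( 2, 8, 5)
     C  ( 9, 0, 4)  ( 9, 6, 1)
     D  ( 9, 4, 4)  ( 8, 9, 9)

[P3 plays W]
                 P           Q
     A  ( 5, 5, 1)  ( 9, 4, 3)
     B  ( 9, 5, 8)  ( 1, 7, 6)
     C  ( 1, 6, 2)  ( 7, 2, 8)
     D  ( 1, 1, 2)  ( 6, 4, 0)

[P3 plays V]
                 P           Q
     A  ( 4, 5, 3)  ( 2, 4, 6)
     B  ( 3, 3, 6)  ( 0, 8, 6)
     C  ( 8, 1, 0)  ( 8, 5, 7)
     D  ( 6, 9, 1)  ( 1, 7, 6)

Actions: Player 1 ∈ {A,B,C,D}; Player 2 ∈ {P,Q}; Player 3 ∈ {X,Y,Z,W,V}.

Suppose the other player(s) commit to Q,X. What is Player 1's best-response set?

u_1(A vs Q,X) = 1
u_1(B vs Q,X) = 2
u_1(C vs Q,X) = 5
u_1(D vs Q,X) = 4
max payoff 5 at {C}

BR_1 = {C}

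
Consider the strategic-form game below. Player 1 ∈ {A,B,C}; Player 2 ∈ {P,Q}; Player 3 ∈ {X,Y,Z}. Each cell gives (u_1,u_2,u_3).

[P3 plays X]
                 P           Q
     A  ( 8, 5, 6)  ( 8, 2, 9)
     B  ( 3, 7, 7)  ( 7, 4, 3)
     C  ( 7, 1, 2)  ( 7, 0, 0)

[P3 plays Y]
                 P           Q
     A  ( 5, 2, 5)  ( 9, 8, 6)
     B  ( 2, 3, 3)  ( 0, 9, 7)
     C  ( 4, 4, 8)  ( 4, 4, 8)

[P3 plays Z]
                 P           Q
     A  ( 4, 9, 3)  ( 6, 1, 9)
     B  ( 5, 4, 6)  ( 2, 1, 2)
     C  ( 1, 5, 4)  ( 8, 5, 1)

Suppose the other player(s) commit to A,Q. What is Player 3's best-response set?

argmax u_3 = {X,Z}

u_3(X vs A,Q) = 9
u_3(Y vs A,Q) = 6
u_3(Z vs A,Q) = 9
max payoff 9 at {X,Z}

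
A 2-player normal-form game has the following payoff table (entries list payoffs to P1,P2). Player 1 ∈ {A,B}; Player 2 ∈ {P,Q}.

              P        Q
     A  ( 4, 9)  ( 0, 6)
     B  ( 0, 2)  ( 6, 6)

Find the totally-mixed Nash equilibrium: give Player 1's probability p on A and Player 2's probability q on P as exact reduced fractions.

P1 indiff ⇒ q·4+(1-q)·0 = q·0+(1-q)·6 ⇒ q(4) = (1-q)(6) ⇒ q = 3/5
P2 indiff ⇒ p·9+(1-p)·2 = p·6+(1-p)·6 ⇒ p(3) = (1-p)(4) ⇒ p = 4/7

(p,q) = (4/7, 3/5)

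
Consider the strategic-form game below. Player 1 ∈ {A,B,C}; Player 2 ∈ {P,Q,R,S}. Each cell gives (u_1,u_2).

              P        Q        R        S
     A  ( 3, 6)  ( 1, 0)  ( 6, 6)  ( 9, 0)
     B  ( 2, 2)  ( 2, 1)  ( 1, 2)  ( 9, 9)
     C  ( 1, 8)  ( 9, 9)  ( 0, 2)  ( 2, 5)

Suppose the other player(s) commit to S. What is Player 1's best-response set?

BR_1 = {A,B}

u_1(A vs S) = 9
u_1(B vs S) = 9
u_1(C vs S) = 2
max payoff 9 at {A,B}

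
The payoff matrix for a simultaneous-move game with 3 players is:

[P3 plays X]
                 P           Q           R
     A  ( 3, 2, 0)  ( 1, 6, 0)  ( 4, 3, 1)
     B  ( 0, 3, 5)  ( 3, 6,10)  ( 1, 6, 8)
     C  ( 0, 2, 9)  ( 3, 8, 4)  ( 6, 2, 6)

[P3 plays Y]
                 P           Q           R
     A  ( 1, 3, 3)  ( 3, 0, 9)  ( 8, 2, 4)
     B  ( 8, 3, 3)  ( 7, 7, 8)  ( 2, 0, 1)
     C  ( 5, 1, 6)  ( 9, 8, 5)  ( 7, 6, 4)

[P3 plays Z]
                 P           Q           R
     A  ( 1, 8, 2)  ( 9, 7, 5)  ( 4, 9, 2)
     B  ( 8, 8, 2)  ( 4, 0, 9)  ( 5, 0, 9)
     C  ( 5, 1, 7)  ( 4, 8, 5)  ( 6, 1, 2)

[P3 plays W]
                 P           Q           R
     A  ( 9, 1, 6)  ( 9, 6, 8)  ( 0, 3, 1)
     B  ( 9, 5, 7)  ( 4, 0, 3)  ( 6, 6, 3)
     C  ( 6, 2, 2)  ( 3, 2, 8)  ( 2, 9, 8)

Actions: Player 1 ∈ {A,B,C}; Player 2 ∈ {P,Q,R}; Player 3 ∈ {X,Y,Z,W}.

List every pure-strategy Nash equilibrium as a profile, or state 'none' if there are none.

Nash profiles: (B,Q,X)

(A,P,X): not NE [P2→Q gives 6>2; P3→W gives 6>0]
(A,P,Y): not NE [P1→B gives 8>1; P3→W gives 6>3]
(A,P,Z): not NE [P1→B gives 8>1; P2→R gives 9>8; P3→W gives 6>2]
(A,P,W): not NE [P2→Q gives 6>1]
(A,Q,X): not NE [P1→C gives 3>1; P3→Y gives 9>0]
(A,Q,Y): not NE [P1→C gives 9>3; P2→P gives 3>0]
(A,Q,Z): not NE [P2→R gives 9>7; P3→Y gives 9>5]
(A,Q,W): not NE [P3→Y gives 9>8]
(A,R,X): not NE [P1→C gives 6>4; P2→Q gives 6>3; P3→Y gives 4>1]
(A,R,Y): not NE [P2→P gives 3>2]
(A,R,Z): not NE [P1→C gives 6>4; P3→Y gives 4>2]
(A,R,W): not NE [P1→B gives 6>0; P2→Q gives 6>3; P3→Y gives 4>1]
(B,P,X): not NE [P1→A gives 3>0; P2→R gives 6>3; P3→W gives 7>5]
(B,P,Y): not NE [P2→Q gives 7>3; P3→W gives 7>3]
(B,P,Z): not NE [P3→W gives 7>2]
(B,P,W): not NE [P2→R gives 6>5]
(B,Q,X): NE
(B,Q,Y): not NE [P1→C gives 9>7; P3→X gives 10>8]
(B,Q,Z): not NE [P1→A gives 9>4; P2→P gives 8>0; P3→X gives 10>9]
(B,Q,W): not NE [P1→A gives 9>4; P2→R gives 6>0; P3→X gives 10>3]
(B,R,X): not NE [P1→C gives 6>1; P3→Z gives 9>8]
(B,R,Y): not NE [P1→A gives 8>2; P2→Q gives 7>0; P3→Z gives 9>1]
(B,R,Z): not NE [P1→C gives 6>5; P2→P gives 8>0]
(B,R,W): not NE [P3→Z gives 9>3]
(C,P,X): not NE [P1→A gives 3>0; P2→Q gives 8>2]
(C,P,Y): not NE [P1→B gives 8>5; P2→Q gives 8>1; P3→X gives 9>6]
(C,P,Z): not NE [P1→B gives 8>5; P2→Q gives 8>1; P3→X gives 9>7]
(C,P,W): not NE [P1→B gives 9>6; P2→R gives 9>2; P3→X gives 9>2]
(C,Q,X): not NE [P3→W gives 8>4]
(C,Q,Y): not NE [P3→W gives 8>5]
(C,Q,Z): not NE [P1→A gives 9>4; P3→W gives 8>5]
(C,Q,W): not NE [P1→A gives 9>3; P2→R gives 9>2]
(C,R,X): not NE [P2→Q gives 8>2; P3→W gives 8>6]
(C,R,Y): not NE [P1→A gives 8>7; P2→Q gives 8>6; P3→W gives 8>4]
(C,R,Z): not NE [P2→Q gives 8>1; P3→W gives 8>2]
(C,R,W): not NE [P1→B gives 6>2]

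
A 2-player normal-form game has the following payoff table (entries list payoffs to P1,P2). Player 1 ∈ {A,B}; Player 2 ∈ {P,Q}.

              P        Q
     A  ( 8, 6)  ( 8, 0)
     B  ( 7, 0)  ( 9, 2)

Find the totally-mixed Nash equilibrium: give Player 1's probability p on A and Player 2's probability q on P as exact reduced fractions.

P1 mixes 1/4 on A; P2 mixes 1/2 on P

P1 indiff ⇒ q·8+(1-q)·8 = q·7+(1-q)·9 ⇒ q(1) = (1-q)(1) ⇒ q = 1/2
P2 indiff ⇒ p·6+(1-p)·0 = p·0+(1-p)·2 ⇒ p(6) = (1-p)(2) ⇒ p = 1/4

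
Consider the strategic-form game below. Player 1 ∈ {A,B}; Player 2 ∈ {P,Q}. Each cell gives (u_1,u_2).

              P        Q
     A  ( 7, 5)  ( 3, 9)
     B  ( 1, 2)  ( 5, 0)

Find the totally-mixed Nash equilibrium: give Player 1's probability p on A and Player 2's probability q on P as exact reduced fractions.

P1 indiff ⇒ q·7+(1-q)·3 = q·1+(1-q)·5 ⇒ q(6) = (1-q)(2) ⇒ q = 1/4
P2 indiff ⇒ p·5+(1-p)·2 = p·9+(1-p)·0 ⇒ p(-4) = (1-p)(-2) ⇒ p = 1/3

(p,q) = (1/3, 1/4)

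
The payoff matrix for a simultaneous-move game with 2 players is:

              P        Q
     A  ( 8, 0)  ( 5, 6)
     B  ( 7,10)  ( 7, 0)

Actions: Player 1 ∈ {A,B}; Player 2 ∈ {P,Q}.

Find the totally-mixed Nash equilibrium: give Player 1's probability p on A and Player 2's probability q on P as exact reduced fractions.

P1 indiff ⇒ q·8+(1-q)·5 = q·7+(1-q)·7 ⇒ q(1) = (1-q)(2) ⇒ q = 2/3
P2 indiff ⇒ p·0+(1-p)·10 = p·6+(1-p)·0 ⇒ p(-6) = (1-p)(-10) ⇒ p = 5/8

(p,q) = (5/8, 2/3)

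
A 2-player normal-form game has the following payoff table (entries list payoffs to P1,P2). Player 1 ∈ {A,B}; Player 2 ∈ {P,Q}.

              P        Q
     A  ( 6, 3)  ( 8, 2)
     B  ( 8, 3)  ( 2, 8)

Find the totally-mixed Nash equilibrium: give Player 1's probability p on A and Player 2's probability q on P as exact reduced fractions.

P1 mixes 5/6 on A; P2 mixes 3/4 on P

P1 indiff ⇒ q·6+(1-q)·8 = q·8+(1-q)·2 ⇒ q(-2) = (1-q)(-6) ⇒ q = 3/4
P2 indiff ⇒ p·3+(1-p)·3 = p·2+(1-p)·8 ⇒ p(1) = (1-p)(5) ⇒ p = 5/6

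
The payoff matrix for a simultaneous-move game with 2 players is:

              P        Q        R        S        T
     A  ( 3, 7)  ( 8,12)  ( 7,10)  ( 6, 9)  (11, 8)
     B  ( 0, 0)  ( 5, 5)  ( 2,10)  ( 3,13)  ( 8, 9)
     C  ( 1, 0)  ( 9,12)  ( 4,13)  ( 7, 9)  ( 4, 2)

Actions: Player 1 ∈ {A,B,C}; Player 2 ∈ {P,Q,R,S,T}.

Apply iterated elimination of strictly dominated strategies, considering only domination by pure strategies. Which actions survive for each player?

P1 drop B (A beats it: P:3>0 Q:8>5 R:7>2 S:6>3 T:11>8)
P2 drop P (Q beats it: A:12>7 C:12>0)
P2 drop S (Q beats it: A:12>9 C:12>9)
P2 drop T (Q beats it: A:12>8 C:12>2)
P1→{A,C} P2→{Q,R}

Survivors P1:{A,C} P2:{Q,R}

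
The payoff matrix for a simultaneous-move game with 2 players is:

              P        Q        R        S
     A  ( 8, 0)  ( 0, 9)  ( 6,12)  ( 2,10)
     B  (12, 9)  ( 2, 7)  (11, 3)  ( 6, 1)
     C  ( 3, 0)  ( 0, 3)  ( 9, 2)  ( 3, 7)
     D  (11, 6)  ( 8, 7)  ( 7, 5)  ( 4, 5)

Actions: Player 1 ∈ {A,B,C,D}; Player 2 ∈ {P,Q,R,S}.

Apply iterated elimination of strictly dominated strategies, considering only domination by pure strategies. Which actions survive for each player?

Remaining: P1:{B,D} P2:{P,Q}

P1 drop A (B beats it: P:12>8 Q:2>0 R:11>6 S:6>2)
P1 drop C (B beats it: P:12>3 Q:2>0 R:11>9 S:6>3)
P2 drop R (P beats it: B:9>3 D:6>5)
P2 drop S (P beats it: B:9>1 D:6>5)
P1→{B,D} P2→{P,Q}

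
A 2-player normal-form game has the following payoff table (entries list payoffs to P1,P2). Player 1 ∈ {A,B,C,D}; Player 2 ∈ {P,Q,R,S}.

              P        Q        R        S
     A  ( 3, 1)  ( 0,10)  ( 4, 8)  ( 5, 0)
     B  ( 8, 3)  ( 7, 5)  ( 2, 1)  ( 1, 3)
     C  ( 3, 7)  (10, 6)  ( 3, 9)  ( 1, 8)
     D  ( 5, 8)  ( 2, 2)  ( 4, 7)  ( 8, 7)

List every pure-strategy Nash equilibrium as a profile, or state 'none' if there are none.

PSNE: ∅

(A,P): not NE [P1→B gives 8>3; P2→Q gives 10>1]
(A,Q): not NE [P1→C gives 10>0]
(A,R): not NE [P2→Q gives 10>8]
(A,S): not NE [P1→D gives 8>5; P2→Q gives 10>0]
(B,P): not NE [P2→Q gives 5>3]
(B,Q): not NE [P1→C gives 10>7]
(B,R): not NE [P1→D gives 4>2; P2→Q gives 5>1]
(B,S): not NE [P1→D gives 8>1; P2→Q gives 5>3]
(C,P): not NE [P1→B gives 8>3; P2→R gives 9>7]
(C,Q): not NE [P2→R gives 9>6]
(C,R): not NE [P1→D gives 4>3]
(C,S): not NE [P1→D gives 8>1; P2→R gives 9>8]
(D,P): not NE [P1→B gives 8>5]
(D,Q): not NE [P1→C gives 10>2; P2→P gives 8>2]
(D,R): not NE [P2→P gives 8>7]
(D,S): not NE [P2→P gives 8>7]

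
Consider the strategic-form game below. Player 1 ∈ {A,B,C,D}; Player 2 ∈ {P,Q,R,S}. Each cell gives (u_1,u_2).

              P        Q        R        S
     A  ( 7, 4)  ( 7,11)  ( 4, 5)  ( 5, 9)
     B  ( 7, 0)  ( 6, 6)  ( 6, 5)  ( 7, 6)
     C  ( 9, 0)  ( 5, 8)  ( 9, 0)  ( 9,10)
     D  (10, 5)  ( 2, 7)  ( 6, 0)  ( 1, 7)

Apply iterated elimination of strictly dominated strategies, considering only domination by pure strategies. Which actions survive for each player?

P2 drop P (Q beats it: A:11>4 B:6>0 C:8>0 D:7>5)
P1 drop D (C beats it: Q:5>2 R:9>6 S:9>1)
P2 drop R (Q beats it: A:11>5 B:6>5 C:8>0)
P1→{A,B,C} P2→{Q,S}

Remaining: P1:{A,B,C} P2:{Q,S}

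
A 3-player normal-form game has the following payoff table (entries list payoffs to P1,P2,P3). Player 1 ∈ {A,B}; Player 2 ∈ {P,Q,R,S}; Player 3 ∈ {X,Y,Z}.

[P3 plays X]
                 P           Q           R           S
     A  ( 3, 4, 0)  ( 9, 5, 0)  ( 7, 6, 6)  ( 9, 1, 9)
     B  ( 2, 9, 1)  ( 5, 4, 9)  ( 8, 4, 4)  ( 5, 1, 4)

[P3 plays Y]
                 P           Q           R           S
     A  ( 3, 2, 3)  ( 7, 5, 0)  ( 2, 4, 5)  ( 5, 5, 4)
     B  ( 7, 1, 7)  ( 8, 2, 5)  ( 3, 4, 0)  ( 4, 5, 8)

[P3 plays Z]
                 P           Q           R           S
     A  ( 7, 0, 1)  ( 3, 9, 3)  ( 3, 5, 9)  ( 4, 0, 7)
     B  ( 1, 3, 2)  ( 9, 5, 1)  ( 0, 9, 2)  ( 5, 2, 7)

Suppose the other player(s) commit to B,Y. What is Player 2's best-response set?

P2 best: {S}

u_2(P vs B,Y) = 1
u_2(Q vs B,Y) = 2
u_2(R vs B,Y) = 4
u_2(S vs B,Y) = 5
max payoff 5 at {S}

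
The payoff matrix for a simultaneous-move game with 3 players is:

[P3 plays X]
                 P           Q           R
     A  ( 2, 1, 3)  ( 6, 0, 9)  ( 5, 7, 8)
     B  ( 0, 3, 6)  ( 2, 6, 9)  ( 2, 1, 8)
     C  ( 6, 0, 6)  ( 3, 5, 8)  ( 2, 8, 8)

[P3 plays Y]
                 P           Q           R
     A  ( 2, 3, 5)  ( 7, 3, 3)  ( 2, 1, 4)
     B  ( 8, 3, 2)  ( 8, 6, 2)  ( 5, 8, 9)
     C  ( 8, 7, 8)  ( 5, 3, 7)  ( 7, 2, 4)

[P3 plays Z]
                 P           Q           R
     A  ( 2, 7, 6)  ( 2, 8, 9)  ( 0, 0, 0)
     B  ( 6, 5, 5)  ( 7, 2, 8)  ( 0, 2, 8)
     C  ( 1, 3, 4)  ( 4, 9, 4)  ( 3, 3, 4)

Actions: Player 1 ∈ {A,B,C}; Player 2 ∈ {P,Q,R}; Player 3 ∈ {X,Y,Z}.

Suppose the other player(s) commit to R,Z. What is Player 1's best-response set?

u_1(A vs R,Z) = 0
u_1(B vs R,Z) = 0
u_1(C vs R,Z) = 3
max payoff 3 at {C}

P1 best: {C}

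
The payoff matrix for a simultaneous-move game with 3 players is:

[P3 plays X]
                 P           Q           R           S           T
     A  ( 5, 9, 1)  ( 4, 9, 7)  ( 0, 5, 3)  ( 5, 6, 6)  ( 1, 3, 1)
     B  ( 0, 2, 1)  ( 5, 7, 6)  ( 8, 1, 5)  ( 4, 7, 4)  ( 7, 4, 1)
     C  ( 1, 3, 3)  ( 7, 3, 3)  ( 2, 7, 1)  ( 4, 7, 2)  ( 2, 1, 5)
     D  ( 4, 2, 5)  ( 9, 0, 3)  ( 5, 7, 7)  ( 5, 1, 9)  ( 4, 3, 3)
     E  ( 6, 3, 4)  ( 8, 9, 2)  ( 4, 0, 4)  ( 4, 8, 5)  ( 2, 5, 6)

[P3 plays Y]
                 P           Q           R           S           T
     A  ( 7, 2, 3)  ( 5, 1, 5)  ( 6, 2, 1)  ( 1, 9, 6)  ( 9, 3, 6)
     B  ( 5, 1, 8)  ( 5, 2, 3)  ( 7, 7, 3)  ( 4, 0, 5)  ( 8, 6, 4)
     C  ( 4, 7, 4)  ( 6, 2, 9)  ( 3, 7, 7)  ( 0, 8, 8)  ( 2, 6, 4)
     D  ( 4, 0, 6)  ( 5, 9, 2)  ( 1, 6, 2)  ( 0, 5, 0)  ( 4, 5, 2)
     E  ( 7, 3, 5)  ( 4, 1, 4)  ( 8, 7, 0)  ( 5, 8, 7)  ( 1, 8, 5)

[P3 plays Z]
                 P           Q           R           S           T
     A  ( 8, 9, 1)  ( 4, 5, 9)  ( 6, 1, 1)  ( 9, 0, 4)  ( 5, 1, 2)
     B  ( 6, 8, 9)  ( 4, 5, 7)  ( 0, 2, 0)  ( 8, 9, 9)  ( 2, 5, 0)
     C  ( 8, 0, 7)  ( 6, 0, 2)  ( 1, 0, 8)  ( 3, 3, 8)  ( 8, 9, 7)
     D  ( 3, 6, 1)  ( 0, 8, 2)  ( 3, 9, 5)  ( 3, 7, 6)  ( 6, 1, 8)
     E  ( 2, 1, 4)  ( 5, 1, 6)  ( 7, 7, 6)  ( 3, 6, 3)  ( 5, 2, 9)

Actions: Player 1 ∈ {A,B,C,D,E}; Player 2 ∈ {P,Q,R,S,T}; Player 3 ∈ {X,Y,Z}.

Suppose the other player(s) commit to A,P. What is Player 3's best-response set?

u_3(X vs A,P) = 1
u_3(Y vs A,P) = 3
u_3(Z vs A,P) = 1
max payoff 3 at {Y}

BR_3 = {Y}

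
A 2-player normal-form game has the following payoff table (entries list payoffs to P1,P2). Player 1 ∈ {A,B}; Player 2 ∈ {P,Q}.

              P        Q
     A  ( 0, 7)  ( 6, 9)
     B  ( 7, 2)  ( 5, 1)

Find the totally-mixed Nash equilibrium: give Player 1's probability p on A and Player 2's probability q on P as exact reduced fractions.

p=1/3, q=1/8

P1 indiff ⇒ q·0+(1-q)·6 = q·7+(1-q)·5 ⇒ q(-7) = (1-q)(-1) ⇒ q = 1/8
P2 indiff ⇒ p·7+(1-p)·2 = p·9+(1-p)·1 ⇒ p(-2) = (1-p)(-1) ⇒ p = 1/3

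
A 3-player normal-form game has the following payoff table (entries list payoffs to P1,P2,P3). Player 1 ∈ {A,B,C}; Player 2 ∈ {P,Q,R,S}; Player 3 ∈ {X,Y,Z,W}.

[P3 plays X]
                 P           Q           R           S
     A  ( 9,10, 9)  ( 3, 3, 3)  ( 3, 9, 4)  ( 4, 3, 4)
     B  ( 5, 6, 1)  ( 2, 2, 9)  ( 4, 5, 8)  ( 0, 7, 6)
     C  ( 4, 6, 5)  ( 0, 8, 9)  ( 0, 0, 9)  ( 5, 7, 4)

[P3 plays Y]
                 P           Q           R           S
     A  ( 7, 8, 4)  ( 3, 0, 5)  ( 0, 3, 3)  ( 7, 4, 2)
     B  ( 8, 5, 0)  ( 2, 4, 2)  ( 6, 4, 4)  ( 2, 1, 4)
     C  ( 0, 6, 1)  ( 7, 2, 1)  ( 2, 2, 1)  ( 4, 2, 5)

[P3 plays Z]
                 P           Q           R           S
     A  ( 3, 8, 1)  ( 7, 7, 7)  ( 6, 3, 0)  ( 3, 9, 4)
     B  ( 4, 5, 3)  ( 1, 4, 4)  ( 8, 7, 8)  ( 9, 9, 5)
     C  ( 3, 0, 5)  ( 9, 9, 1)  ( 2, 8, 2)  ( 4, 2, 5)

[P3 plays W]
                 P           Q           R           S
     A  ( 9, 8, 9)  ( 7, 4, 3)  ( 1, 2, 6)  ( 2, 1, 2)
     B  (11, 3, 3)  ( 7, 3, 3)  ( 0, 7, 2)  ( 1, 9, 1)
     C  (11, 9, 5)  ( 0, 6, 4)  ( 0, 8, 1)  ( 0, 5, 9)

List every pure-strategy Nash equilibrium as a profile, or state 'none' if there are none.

NE set: (A,P,X), (C,P,W)

(A,P,X): NE
(A,P,Y): not NE [P1→B gives 8>7; P3→W gives 9>4]
(A,P,Z): not NE [P1→B gives 4>3; P2→S gives 9>8; P3→W gives 9>1]
(A,P,W): not NE [P1→C gives 11>9]
(A,Q,X): not NE [P2→P gives 10>3; P3→Z gives 7>3]
(A,Q,Y): not NE [P1→C gives 7>3; P2→P gives 8>0; P3→Z gives 7>5]
(A,Q,Z): not NE [P1→C gives 9>7; P2→S gives 9>7]
(A,Q,W): not NE [P2→P gives 8>4; P3→Z gives 7>3]
(A,R,X): not NE [P1→B gives 4>3; P2→P gives 10>9; P3→W gives 6>4]
(A,R,Y): not NE [P1→B gives 6>0; P2→P gives 8>3; P3→W gives 6>3]
(A,R,Z): not NE [P1→B gives 8>6; P2→S gives 9>3; P3→W gives 6>0]
(A,R,W): not NE [P2→P gives 8>2]
(A,S,X): not NE [P1→C gives 5>4; P2→P gives 10>3]
(A,S,Y): not NE [P2→P gives 8>4; P3→Z gives 4>2]
(A,S,Z): not NE [P1→B gives 9>3]
(A,S,W): not NE [P2→P gives 8>1; P3→Z gives 4>2]
(B,P,X): not NE [P1→A gives 9>5; P2→S gives 7>6; P3→W gives 3>1]
(B,P,Y): not NE [P3→W gives 3>0]
(B,P,Z): not NE [P2→S gives 9>5]
(B,P,W): not NE [P2→S gives 9>3]
(B,Q,X): not NE [P1→A gives 3>2; P2→S gives 7>2]
(B,Q,Y): not NE [P1→C gives 7>2; P2→P gives 5>4; P3→X gives 9>2]
(B,Q,Z): not NE [P1→C gives 9>1; P2→S gives 9>4; P3→X gives 9>4]
(B,Q,W): not NE [P2→S gives 9>3; P3→X gives 9>3]
(B,R,X): not NE [P2→S gives 7>5]
(B,R,Y): not NE [P2→P gives 5>4; P3→Z gives 8>4]
(B,R,Z): not NE [P2→S gives 9>7]
(B,R,W): not NE [P1→A gives 1>0; P2→S gives 9>7; P3→Z gives 8>2]
(B,S,X): not NE [P1→C gives 5>0]
(B,S,Y): not NE [P1→A gives 7>2; P2→P gives 5>1; P3→X gives 6>4]
(B,S,Z): not NE [P3→X gives 6>5]
(B,S,W): not NE [P1→A gives 2>1; P3→X gives 6>1]
(C,P,X): not NE [P1→A gives 9>4; P2→Q gives 8>6]
(C,P,Y): not NE [P1→B gives 8>0; P3→W gives 5>1]
(C,P,Z): not NE [P1→B gives 4>3; P2→Q gives 9>0]
(C,P,W): NE
(C,Q,X): not NE [P1→A gives 3>0]
(C,Q,Y): not NE [P2→P gives 6>2; P3→X gives 9>1]
(C,Q,Z): not NE [P3→X gives 9>1]
(C,Q,W): not NE [P1→B gives 7>0; P2→P gives 9>6; P3→X gives 9>4]
(C,R,X): not NE [P1→B gives 4>0; P2→Q gives 8>0]
(C,R,Y): not NE [P1→B gives 6>2; P2→P gives 6>2; P3→X gives 9>1]
(C,R,Z): not NE [P1→B gives 8>2; P2→Q gives 9>8; P3→X gives 9>2]
(C,R,W): not NE [P1→A gives 1>0; P2→P gives 9>8; P3→X gives 9>1]
(C,S,X): not NE [P2→Q gives 8>7; P3→W gives 9>4]
(C,S,Y): not NE [P1→A gives 7>4; P2→P gives 6>2; P3→W gives 9>5]
(C,S,Z): not NE [P1→B gives 9>4; P2→Q gives 9>2; P3→W gives 9>5]
(C,S,W): not NE [P1→A gives 2>0; P2→P gives 9>5]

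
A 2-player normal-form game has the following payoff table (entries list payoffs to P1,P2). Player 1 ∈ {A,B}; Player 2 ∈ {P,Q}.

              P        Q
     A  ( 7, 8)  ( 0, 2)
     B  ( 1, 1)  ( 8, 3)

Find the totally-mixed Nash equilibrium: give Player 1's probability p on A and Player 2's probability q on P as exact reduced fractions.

P1 mixes 1/4 on A; P2 mixes 4/7 on P

P1 indiff ⇒ q·7+(1-q)·0 = q·1+(1-q)·8 ⇒ q(6) = (1-q)(8) ⇒ q = 4/7
P2 indiff ⇒ p·8+(1-p)·1 = p·2+(1-p)·3 ⇒ p(6) = (1-p)(2) ⇒ p = 1/4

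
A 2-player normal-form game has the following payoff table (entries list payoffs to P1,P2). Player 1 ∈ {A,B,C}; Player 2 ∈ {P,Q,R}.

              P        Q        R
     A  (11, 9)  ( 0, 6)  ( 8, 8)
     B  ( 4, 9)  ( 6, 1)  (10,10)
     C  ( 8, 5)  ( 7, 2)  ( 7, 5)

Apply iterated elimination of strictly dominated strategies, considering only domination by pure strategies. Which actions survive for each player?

Survivors P1:{A,B} P2:{P,R}

P2 drop Q (P beats it: A:9>6 B:9>1 C:5>2)
P1 drop C (A beats it: P:11>8 R:8>7)
P1→{A,B} P2→{P,R}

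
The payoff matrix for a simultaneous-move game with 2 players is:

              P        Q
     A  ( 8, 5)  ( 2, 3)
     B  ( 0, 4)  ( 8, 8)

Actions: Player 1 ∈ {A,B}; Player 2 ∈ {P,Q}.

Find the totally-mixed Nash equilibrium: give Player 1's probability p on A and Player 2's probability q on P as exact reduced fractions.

p=2/3, q=3/7

P1 indiff ⇒ q·8+(1-q)·2 = q·0+(1-q)·8 ⇒ q(8) = (1-q)(6) ⇒ q = 3/7
P2 indiff ⇒ p·5+(1-p)·4 = p·3+(1-p)·8 ⇒ p(2) = (1-p)(4) ⇒ p = 2/3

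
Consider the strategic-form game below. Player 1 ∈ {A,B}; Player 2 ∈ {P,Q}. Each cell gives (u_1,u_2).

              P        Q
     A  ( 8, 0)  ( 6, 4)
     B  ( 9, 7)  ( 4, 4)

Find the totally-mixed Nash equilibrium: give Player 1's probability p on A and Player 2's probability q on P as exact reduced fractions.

(p,q) = (3/7, 2/3)

P1 indiff ⇒ q·8+(1-q)·6 = q·9+(1-q)·4 ⇒ q(-1) = (1-q)(-2) ⇒ q = 2/3
P2 indiff ⇒ p·0+(1-p)·7 = p·4+(1-p)·4 ⇒ p(-4) = (1-p)(-3) ⇒ p = 3/7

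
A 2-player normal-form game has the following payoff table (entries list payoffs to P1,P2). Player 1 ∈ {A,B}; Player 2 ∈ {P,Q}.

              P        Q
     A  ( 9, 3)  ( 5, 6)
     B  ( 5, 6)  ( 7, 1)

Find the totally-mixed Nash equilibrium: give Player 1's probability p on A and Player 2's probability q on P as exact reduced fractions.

P1 indiff ⇒ q·9+(1-q)·5 = q·5+(1-q)·7 ⇒ q(4) = (1-q)(2) ⇒ q = 1/3
P2 indiff ⇒ p·3+(1-p)·6 = p·6+(1-p)·1 ⇒ p(-3) = (1-p)(-5) ⇒ p = 5/8

P1 mixes 5/8 on A; P2 mixes 1/3 on P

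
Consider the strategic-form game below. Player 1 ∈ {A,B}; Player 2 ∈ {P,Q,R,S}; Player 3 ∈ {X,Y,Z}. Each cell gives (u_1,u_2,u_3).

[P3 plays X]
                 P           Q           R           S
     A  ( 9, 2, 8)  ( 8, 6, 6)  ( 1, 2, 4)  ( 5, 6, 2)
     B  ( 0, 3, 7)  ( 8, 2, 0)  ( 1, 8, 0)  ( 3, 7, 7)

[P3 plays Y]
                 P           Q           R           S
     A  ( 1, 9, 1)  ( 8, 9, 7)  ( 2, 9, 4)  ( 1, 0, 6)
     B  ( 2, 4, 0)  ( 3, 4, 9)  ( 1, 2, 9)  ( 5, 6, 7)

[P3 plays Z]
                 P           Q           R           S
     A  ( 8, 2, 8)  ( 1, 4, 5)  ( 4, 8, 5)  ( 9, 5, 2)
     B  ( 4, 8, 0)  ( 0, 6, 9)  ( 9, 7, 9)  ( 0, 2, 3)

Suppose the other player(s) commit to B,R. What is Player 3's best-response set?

BR_3 = {Y,Z}

u_3(X vs B,R) = 0
u_3(Y vs B,R) = 9
u_3(Z vs B,R) = 9
max payoff 9 at {Y,Z}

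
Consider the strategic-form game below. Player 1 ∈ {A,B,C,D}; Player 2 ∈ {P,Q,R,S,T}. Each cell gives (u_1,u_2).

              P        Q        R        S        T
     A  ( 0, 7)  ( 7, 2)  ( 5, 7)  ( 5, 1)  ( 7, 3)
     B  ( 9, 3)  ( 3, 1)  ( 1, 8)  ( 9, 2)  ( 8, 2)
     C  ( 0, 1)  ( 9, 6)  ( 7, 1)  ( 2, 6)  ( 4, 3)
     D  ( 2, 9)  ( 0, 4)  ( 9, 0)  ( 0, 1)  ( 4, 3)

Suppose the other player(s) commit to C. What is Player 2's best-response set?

u_2(P vs C) = 1
u_2(Q vs C) = 6
u_2(R vs C) = 1
u_2(S vs C) = 6
u_2(T vs C) = 3
max payoff 6 at {Q,S}

BR_2 = {Q,S}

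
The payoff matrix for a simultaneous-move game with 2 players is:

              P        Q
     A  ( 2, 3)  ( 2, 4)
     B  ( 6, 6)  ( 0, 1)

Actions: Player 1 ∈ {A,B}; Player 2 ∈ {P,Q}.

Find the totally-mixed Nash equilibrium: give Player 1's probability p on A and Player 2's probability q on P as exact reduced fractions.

P1 indiff ⇒ q·2+(1-q)·2 = q·6+(1-q)·0 ⇒ q(-4) = (1-q)(-2) ⇒ q = 1/3
P2 indiff ⇒ p·3+(1-p)·6 = p·4+(1-p)·1 ⇒ p(-1) = (1-p)(-5) ⇒ p = 5/6

P1 mixes 5/6 on A; P2 mixes 1/3 on P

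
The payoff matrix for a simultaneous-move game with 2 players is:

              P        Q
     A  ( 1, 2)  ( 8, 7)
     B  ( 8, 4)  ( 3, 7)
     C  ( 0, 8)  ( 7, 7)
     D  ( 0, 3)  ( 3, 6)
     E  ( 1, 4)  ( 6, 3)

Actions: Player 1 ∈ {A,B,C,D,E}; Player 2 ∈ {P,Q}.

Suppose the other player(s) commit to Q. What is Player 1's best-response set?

u_1(A vs Q) = 8
u_1(B vs Q) = 3
u_1(C vs Q) = 7
u_1(D vs Q) = 3
u_1(E vs Q) = 6
max payoff 8 at {A}

argmax u_1 = {A}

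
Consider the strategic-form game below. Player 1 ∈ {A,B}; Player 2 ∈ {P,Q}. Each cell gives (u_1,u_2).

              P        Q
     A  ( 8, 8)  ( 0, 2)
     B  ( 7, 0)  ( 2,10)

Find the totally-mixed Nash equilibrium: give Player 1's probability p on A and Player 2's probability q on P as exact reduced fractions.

P1 mixes 5/8 on A; P2 mixes 2/3 on P

P1 indiff ⇒ q·8+(1-q)·0 = q·7+(1-q)·2 ⇒ q(1) = (1-q)(2) ⇒ q = 2/3
P2 indiff ⇒ p·8+(1-p)·0 = p·2+(1-p)·10 ⇒ p(6) = (1-p)(10) ⇒ p = 5/8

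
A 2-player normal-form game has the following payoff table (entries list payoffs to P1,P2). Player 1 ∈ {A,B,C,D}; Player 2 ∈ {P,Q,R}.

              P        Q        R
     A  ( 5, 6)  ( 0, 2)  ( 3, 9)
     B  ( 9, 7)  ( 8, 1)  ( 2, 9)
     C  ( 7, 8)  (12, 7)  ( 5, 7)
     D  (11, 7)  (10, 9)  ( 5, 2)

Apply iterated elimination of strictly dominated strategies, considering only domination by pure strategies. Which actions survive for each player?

P1 drop A (C beats it: P:7>5 Q:12>0 R:5>3)
P1 drop B (D beats it: P:11>9 Q:10>8 R:5>2)
P2 drop R (P beats it: C:8>7 D:7>2)
P1→{C,D} P2→{P,Q}

Survivors P1:{C,D} P2:{P,Q}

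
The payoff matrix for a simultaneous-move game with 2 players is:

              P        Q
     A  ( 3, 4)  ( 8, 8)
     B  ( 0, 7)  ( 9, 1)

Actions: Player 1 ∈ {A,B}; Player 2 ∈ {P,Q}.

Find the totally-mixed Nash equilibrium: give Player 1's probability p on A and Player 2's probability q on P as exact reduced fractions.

p=3/5, q=1/4

P1 indiff ⇒ q·3+(1-q)·8 = q·0+(1-q)·9 ⇒ q(3) = (1-q)(1) ⇒ q = 1/4
P2 indiff ⇒ p·4+(1-p)·7 = p·8+(1-p)·1 ⇒ p(-4) = (1-p)(-6) ⇒ p = 3/5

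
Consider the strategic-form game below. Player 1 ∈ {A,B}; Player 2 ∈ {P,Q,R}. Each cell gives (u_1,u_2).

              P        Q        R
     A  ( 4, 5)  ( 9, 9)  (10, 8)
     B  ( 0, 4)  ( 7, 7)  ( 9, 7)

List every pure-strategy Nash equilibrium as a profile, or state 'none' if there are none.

(A,P): not NE [P2→Q gives 9>5]
(A,Q): NE
(A,R): not NE [P2→Q gives 9>8]
(B,P): not NE [P1→A gives 4>0; P2→R gives 7>4]
(B,Q): not NE [P1→A gives 9>7]
(B,R): not NE [P1→A gives 10>9]

PSNE = {(A,Q)}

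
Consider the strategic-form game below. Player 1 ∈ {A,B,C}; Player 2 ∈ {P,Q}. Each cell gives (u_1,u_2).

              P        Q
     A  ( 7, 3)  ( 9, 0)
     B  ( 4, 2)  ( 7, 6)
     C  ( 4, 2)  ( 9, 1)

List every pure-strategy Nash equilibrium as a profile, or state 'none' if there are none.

NE set: (A,P)

(A,P): NE
(A,Q): not NE [P2→P gives 3>0]
(B,P): not NE [P1→A gives 7>4; P2→Q gives 6>2]
(B,Q): not NE [P1→C gives 9>7]
(C,P): not NE [P1→A gives 7>4]
(C,Q): not NE [P2→P gives 2>1]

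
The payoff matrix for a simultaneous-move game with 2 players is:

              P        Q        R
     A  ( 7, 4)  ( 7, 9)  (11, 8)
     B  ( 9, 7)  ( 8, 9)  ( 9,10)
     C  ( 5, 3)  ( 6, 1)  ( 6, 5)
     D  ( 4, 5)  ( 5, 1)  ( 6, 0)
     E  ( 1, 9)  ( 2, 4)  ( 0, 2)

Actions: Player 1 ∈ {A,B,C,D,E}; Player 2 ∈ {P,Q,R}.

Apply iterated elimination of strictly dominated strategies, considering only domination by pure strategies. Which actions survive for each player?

Survivors P1:{A,B} P2:{Q,R}

P1 drop C (A beats it: P:7>5 Q:7>6 R:11>6)
P1 drop D (A beats it: P:7>4 Q:7>5 R:11>6)
P1 drop E (A beats it: P:7>1 Q:7>2 R:11>0)
P2 drop P (Q beats it: A:9>4 B:9>7)
P1→{A,B} P2→{Q,R}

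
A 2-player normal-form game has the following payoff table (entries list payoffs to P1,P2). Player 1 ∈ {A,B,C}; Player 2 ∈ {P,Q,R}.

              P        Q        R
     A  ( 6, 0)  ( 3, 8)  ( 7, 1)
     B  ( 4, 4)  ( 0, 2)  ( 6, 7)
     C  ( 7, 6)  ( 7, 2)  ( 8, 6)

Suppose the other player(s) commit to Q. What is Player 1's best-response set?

u_1(A vs Q) = 3
u_1(B vs Q) = 0
u_1(C vs Q) = 7
max payoff 7 at {C}

P1 best: {C}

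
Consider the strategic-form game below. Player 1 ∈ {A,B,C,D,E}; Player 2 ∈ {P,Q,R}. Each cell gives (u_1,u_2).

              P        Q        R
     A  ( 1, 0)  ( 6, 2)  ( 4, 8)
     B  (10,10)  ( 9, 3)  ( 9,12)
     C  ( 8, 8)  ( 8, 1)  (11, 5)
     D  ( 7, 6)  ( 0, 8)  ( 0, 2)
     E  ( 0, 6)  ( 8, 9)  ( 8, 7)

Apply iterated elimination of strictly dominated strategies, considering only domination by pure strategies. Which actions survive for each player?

P1 drop A (B beats it: P:10>1 Q:9>6 R:9>4)
P1 drop D (B beats it: P:10>7 Q:9>0 R:9>0)
P1 drop E (B beats it: P:10>0 Q:9>8 R:9>8)
P2 drop Q (P beats it: B:10>3 C:8>1)
P1→{B,C} P2→{P,R}

IESDS → P1:{B,C} P2:{P,R}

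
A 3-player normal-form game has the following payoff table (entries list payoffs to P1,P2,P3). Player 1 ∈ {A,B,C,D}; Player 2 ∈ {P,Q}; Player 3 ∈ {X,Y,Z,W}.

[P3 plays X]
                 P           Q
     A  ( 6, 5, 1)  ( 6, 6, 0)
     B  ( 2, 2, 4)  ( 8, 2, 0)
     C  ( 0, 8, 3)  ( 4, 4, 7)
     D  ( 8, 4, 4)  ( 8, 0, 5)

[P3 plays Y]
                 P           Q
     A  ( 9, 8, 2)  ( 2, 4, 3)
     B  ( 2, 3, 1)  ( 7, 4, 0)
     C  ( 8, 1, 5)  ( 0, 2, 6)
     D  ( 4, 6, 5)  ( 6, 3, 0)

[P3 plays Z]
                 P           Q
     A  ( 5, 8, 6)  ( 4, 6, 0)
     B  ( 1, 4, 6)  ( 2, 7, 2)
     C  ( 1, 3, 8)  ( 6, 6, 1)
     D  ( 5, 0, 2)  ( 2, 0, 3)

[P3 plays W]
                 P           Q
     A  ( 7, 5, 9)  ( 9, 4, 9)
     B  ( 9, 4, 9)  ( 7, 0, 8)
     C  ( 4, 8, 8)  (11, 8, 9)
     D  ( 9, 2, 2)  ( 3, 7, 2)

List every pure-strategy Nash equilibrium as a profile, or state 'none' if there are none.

(A,P,X): not NE [P1→D gives 8>6; P2→Q gives 6>5; P3→W gives 9>1]
(A,P,Y): not NE [P3→W gives 9>2]
(A,P,Z): not NE [P3→W gives 9>6]
(A,P,W): not NE [P1→D gives 9>7]
(A,Q,X): not NE [P1→D gives 8>6; P3→W gives 9>0]
(A,Q,Y): not NE [P1→B gives 7>2; P2→P gives 8>4; P3→W gives 9>3]
(A,Q,Z): not NE [P1→C gives 6>4; P2→P gives 8>6; P3→W gives 9>0]
(A,Q,W): not NE [P1→C gives 11>9; P2→P gives 5>4]
(B,P,X): not NE [P1→D gives 8>2; P3→W gives 9>4]
(B,P,Y): not NE [P1→A gives 9>2; P2→Q gives 4>3; P3→W gives 9>1]
(B,P,Z): not NE [P1→D gives 5>1; P2→Q gives 7>4; P3→W gives 9>6]
(B,P,W): NE
(B,Q,X): not NE [P3→W gives 8>0]
(B,Q,Y): not NE [P3→W gives 8>0]
(B,Q,Z): not NE [P1→C gives 6>2; P3→W gives 8>2]
(B,Q,W): not NE [P1→C gives 11>7; P2→P gives 4>0]
(C,P,X): not NE [P1→D gives 8>0; P3→W gives 8>3]
(C,P,Y): not NE [P1→A gives 9>8; P2→Q gives 2>1; P3→W gives 8>5]
(C,P,Z): not NE [P1→D gives 5>1; P2→Q gives 6>3]
(C,P,W): not NE [P1→D gives 9>4]
(C,Q,X): not NE [P1→D gives 8>4; P2→P gives 8>4; P3→W gives 9>7]
(C,Q,Y): not NE [P1→B gives 7>0; P3→W gives 9>6]
(C,Q,Z): not NE [P3→W gives 9>1]
(C,Q,W): NE
(D,P,X): not NE [P3→Y gives 5>4]
(D,P,Y): not NE [P1→A gives 9>4]
(D,P,Z): not NE [P3→Y gives 5>2]
(D,P,W): not NE [P2→Q gives 7>2; P3→Y gives 5>2]
(D,Q,X): not NE [P2→P gives 4>0]
(D,Q,Y): not NE [P1→B gives 7>6; P2→P gives 6>3; P3→X gives 5>0]
(D,Q,Z): not NE [P1→C gives 6>2; P3→X gives 5>3]
(D,Q,W): not NE [P1→C gives 11>3; P3→X gives 5>2]

PSNE = {(B,P,W), (C,Q,W)}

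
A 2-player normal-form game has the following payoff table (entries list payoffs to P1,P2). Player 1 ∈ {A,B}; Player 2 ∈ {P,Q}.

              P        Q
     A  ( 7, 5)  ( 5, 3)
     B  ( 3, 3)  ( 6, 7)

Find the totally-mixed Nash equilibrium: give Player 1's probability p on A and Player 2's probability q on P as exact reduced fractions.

P1 mixes 2/3 on A; P2 mixes 1/5 on P

P1 indiff ⇒ q·7+(1-q)·5 = q·3+(1-q)·6 ⇒ q(4) = (1-q)(1) ⇒ q = 1/5
P2 indiff ⇒ p·5+(1-p)·3 = p·3+(1-p)·7 ⇒ p(2) = (1-p)(4) ⇒ p = 2/3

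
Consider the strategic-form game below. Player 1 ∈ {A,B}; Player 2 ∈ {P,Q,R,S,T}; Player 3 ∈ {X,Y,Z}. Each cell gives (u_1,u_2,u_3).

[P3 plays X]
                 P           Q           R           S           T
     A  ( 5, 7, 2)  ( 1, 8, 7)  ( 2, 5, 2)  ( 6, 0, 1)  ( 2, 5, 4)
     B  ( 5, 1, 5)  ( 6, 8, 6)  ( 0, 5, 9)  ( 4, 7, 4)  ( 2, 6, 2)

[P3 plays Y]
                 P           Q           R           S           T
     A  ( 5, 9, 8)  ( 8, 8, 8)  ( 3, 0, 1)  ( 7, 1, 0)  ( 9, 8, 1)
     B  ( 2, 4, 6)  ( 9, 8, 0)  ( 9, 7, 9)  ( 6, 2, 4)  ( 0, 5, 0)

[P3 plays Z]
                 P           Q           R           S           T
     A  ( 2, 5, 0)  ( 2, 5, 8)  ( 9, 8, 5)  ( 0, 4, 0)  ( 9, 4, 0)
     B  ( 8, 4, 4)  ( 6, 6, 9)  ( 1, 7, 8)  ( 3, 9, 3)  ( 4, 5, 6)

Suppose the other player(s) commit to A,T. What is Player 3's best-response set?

u_3(X vs A,T) = 4
u_3(Y vs A,T) = 1
u_3(Z vs A,T) = 0
max payoff 4 at {X}

BR_3 = {X}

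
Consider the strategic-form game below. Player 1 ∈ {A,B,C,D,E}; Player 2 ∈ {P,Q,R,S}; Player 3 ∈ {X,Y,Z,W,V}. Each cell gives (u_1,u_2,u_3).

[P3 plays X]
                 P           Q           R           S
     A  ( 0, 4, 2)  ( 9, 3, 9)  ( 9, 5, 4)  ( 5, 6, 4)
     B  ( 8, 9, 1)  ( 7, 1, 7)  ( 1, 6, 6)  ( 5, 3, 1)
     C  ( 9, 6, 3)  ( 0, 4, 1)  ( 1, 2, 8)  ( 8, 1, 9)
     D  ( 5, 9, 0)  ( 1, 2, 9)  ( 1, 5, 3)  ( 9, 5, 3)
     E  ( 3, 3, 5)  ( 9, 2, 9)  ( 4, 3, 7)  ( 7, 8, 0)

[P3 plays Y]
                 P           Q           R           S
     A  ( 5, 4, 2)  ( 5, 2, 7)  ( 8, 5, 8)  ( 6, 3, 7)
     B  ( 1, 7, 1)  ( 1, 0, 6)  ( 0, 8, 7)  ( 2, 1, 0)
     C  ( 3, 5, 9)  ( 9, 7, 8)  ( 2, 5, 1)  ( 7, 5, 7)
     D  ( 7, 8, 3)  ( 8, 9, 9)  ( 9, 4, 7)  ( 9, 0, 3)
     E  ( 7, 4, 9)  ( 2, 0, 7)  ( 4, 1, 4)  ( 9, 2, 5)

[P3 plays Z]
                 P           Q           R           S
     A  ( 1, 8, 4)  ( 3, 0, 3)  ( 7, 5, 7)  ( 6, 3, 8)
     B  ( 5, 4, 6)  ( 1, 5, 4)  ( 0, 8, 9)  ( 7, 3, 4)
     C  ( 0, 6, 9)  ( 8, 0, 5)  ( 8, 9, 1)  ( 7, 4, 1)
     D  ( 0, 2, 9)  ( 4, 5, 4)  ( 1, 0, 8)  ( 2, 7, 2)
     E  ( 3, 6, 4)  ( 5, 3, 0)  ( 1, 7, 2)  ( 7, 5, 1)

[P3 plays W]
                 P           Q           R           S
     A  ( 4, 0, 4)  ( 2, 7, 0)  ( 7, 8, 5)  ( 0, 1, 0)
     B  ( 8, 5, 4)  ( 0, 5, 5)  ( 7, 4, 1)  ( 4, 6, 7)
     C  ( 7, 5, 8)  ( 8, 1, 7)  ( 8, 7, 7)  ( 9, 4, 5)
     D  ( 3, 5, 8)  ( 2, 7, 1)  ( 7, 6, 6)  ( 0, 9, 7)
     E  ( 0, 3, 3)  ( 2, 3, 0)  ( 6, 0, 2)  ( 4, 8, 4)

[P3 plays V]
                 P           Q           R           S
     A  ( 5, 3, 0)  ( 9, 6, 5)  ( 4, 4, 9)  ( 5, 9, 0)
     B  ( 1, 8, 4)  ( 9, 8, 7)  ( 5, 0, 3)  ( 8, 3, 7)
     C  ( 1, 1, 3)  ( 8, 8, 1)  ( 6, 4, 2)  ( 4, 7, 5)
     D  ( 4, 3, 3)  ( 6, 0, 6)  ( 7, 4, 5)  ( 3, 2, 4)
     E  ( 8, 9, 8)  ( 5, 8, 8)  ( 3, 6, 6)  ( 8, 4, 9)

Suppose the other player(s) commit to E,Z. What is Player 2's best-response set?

argmax u_2 = {R}

u_2(P vs E,Z) = 6
u_2(Q vs E,Z) = 3
u_2(R vs E,Z) = 7
u_2(S vs E,Z) = 5
max payoff 7 at {R}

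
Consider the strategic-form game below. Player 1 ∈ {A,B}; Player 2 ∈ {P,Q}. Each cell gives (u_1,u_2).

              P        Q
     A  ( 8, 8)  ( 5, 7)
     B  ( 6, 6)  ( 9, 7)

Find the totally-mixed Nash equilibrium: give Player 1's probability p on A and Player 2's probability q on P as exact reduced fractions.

p=1/2, q=2/3

P1 indiff ⇒ q·8+(1-q)·5 = q·6+(1-q)·9 ⇒ q(2) = (1-q)(4) ⇒ q = 2/3
P2 indiff ⇒ p·8+(1-p)·6 = p·7+(1-p)·7 ⇒ p(1) = (1-p)(1) ⇒ p = 1/2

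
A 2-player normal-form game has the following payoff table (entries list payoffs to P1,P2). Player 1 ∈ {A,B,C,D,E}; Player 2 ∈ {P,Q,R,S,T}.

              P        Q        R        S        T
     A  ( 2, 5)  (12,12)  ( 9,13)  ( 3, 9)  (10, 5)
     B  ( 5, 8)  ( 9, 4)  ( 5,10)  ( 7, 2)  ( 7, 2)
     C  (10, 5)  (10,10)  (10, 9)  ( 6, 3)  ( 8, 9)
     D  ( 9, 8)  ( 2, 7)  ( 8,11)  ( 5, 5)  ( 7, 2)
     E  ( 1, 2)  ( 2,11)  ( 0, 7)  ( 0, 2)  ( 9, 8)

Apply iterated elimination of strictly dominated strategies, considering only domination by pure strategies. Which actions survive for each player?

Remaining: P1:{A,C} P2:{Q,R}

P1 drop D (C beats it: P:10>9 Q:10>2 R:10>8 S:6>5 T:8>7)
P1 drop E (A beats it: P:2>1 Q:12>2 R:9>0 S:3>0 T:10>9)
P2 drop P (R beats it: A:13>5 B:10>8 C:9>5)
P2 drop S (Q beats it: A:12>9 B:4>2 C:10>3)
P1 drop B (A beats it: Q:12>9 R:9>5 T:10>7)
P2 drop T (Q beats it: A:12>5 C:10>9)
P1→{A,C} P2→{Q,R}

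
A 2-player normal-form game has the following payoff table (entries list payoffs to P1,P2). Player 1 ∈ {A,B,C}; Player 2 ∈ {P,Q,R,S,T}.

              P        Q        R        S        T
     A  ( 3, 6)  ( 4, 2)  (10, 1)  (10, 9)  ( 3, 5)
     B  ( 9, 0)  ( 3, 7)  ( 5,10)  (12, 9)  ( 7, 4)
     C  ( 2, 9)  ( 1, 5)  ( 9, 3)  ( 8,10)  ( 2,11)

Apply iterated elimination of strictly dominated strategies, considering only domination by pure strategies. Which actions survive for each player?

Survivors P1:{A,B} P2:{R,S}

P1 drop C (A beats it: P:3>2 Q:4>1 R:10>9 S:10>8 T:3>2)
P2 drop P (S beats it: A:9>6 B:9>0)
P2 drop Q (S beats it: A:9>2 B:9>7)
P2 drop T (S beats it: A:9>5 B:9>4)
P1→{A,B} P2→{R,S}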